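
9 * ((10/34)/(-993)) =-15/5627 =-0.00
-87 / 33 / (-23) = 29 / 253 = 0.11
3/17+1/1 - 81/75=41/425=0.10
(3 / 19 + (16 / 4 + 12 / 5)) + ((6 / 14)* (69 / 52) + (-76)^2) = 199980517 / 34580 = 5783.13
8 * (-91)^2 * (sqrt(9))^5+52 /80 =321965293 /20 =16098264.65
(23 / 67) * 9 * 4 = 828 / 67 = 12.36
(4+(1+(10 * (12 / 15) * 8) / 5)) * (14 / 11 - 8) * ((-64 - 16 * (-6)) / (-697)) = 210752 / 38335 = 5.50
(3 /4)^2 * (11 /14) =0.44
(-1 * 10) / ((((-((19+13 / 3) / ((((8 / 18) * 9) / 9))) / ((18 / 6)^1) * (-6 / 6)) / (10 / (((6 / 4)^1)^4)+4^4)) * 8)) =-18.43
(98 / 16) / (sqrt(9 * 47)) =49 * sqrt(47) / 1128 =0.30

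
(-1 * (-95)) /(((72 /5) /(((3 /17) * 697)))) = 19475 /24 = 811.46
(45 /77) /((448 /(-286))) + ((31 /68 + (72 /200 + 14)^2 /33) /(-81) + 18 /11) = 52570387439 /44532180000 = 1.18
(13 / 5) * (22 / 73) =286 / 365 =0.78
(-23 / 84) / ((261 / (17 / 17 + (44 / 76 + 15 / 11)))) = -4715 / 1527372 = -0.00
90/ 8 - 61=-199/ 4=-49.75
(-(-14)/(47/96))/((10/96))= 64512/235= 274.52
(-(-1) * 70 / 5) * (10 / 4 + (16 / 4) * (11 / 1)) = 651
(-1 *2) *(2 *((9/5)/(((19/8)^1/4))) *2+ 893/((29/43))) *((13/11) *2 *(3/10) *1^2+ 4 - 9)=1737579736/151525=11467.28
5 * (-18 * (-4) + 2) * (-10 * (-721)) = 2667700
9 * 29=261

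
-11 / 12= -0.92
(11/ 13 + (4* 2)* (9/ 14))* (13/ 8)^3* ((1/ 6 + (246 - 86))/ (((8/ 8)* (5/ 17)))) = 300943877/ 21504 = 13994.79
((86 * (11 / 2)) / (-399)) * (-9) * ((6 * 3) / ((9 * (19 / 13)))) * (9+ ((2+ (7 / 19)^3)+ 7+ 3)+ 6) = 6845165184 / 17332693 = 394.93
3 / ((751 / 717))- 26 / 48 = 41861 / 18024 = 2.32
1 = 1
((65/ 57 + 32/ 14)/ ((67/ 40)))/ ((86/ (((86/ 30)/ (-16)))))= -1367/ 320796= -0.00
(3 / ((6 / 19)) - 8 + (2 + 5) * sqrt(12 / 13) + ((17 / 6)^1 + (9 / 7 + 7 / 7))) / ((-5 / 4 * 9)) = -56 * sqrt(39) / 585 - 556 / 945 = -1.19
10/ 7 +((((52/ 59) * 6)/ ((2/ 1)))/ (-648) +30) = 700829/ 22302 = 31.42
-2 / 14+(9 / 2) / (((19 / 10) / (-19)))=-316 / 7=-45.14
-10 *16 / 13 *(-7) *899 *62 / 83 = 62426560 / 1079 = 57855.94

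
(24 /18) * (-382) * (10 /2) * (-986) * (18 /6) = 7533040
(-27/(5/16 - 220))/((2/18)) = 3888/3515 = 1.11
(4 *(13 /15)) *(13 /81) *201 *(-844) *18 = -76452896 /45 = -1698953.24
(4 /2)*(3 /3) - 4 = -2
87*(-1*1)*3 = -261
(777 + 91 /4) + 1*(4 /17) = 54399 /68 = 799.99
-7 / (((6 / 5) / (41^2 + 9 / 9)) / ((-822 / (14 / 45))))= 25923825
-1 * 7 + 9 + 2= 4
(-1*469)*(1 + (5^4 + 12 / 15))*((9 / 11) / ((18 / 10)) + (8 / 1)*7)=-912774366 / 55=-16595897.56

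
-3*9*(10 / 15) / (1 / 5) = -90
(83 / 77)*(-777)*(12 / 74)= -1494 / 11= -135.82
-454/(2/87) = -19749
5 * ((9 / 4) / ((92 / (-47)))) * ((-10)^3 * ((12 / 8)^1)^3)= 7138125 / 368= 19397.08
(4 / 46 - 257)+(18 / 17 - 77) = -130146 / 391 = -332.85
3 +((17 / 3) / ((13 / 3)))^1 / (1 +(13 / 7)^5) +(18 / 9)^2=35602819 / 5045300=7.06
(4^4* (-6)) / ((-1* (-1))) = -1536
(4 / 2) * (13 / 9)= 26 / 9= 2.89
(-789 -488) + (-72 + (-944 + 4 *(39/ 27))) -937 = -29018/ 9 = -3224.22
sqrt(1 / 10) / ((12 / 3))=sqrt(10) / 40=0.08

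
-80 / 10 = -8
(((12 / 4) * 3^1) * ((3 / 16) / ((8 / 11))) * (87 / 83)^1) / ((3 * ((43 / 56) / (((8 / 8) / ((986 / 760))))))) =197505 / 242692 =0.81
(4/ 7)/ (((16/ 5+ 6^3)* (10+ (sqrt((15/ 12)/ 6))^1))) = 120/ 459361-sqrt(30)/ 459361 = 0.00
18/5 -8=-22/5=-4.40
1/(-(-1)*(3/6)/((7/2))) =7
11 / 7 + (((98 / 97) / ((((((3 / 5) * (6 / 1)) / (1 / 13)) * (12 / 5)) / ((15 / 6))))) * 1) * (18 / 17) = 2872559 / 1800708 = 1.60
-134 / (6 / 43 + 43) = -5762 / 1855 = -3.11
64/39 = 1.64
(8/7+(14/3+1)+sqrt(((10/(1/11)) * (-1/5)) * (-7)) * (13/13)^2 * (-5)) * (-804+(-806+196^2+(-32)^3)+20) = 580294/21 - 20290 * sqrt(154) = -224159.23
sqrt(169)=13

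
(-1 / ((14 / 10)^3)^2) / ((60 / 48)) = -12500 / 117649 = -0.11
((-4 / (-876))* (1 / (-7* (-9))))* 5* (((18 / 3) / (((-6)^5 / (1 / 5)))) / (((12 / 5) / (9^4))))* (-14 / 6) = 5 / 14016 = 0.00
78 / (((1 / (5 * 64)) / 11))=274560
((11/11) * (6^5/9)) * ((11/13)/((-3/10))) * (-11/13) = 348480/169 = 2062.01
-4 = -4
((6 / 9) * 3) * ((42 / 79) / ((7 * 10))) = 0.02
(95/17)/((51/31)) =2945/867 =3.40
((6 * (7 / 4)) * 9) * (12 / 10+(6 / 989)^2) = 554611617 / 4890605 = 113.40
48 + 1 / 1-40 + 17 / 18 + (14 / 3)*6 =683 / 18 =37.94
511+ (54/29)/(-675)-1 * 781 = -270.00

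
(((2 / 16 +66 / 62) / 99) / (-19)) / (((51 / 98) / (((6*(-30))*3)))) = 72275 / 110143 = 0.66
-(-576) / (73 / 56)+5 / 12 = 387437 / 876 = 442.28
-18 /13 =-1.38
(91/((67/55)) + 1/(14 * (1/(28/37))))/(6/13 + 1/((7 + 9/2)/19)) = 55410381/1566728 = 35.37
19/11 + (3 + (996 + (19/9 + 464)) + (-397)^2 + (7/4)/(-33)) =62994011/396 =159075.79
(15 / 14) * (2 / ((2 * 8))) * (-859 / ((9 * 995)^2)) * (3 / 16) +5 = 15967122341 / 3193424640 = 5.00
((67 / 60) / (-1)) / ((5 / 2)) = -67 / 150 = -0.45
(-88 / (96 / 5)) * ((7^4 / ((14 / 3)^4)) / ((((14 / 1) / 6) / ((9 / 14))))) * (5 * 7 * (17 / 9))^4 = -140680684375 / 1152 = -122118649.63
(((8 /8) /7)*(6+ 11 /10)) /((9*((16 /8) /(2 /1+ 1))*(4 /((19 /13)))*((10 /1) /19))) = 0.12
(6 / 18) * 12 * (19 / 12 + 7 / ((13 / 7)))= 835 / 39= 21.41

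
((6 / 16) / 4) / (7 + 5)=1 / 128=0.01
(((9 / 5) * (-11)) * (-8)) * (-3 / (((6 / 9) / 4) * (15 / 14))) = -66528 / 25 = -2661.12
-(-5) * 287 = 1435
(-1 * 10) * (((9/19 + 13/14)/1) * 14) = -3730/19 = -196.32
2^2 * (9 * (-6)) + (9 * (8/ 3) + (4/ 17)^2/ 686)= -19032376/ 99127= -192.00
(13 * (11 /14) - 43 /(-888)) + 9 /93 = 1996231 /192696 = 10.36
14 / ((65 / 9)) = 126 / 65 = 1.94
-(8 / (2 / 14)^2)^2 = -153664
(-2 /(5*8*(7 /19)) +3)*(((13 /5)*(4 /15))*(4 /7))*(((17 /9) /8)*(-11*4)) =-1949662 /165375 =-11.79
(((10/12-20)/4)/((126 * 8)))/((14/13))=-1495/338688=-0.00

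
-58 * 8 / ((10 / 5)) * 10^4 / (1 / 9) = -20880000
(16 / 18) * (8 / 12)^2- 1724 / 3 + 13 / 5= -231527 / 405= -571.67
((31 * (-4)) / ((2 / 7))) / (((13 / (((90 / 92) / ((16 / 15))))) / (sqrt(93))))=-146475 * sqrt(93) / 4784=-295.27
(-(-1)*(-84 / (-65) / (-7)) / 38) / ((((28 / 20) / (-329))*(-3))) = -94 / 247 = -0.38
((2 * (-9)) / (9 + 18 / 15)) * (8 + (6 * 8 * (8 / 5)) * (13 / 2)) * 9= -136944 / 17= -8055.53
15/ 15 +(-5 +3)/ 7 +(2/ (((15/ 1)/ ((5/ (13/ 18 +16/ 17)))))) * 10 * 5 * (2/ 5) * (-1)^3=-26015/ 3563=-7.30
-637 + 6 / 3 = -635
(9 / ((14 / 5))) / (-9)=-5 / 14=-0.36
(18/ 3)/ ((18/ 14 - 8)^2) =294/ 2209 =0.13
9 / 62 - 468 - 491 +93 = -53683 / 62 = -865.85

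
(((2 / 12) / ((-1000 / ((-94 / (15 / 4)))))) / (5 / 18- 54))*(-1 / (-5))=-0.00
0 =0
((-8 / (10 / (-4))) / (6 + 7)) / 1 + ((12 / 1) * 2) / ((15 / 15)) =1576 / 65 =24.25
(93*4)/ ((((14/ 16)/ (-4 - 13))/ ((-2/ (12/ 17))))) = 143344/ 7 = 20477.71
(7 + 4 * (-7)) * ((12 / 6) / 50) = -21 / 25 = -0.84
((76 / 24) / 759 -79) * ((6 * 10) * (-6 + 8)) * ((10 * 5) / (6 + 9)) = -71949400 / 2277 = -31598.33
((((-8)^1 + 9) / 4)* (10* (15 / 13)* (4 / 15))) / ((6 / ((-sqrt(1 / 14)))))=-5* sqrt(14) / 546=-0.03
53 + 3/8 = 427/8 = 53.38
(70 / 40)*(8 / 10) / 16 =7 / 80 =0.09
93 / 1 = 93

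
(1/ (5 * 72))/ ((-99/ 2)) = -1/ 17820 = -0.00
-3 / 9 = -1 / 3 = -0.33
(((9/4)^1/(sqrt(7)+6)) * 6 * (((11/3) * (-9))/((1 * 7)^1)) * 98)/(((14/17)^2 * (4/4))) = -772497/406+257499 * sqrt(7)/812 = -1063.69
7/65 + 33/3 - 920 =-59078/65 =-908.89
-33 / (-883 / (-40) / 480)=-633600 / 883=-717.55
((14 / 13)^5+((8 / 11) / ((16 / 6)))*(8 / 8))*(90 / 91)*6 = 3796169220 / 371664293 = 10.21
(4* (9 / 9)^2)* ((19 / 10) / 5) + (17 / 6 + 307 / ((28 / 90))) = 520348 / 525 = 991.14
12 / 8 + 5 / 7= 31 / 14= 2.21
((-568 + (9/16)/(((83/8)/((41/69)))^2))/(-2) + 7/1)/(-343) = -151497487/178569769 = -0.85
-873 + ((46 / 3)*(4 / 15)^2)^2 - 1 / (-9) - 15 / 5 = -398535179 / 455625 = -874.70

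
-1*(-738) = 738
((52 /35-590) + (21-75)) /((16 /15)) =-8433 /14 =-602.36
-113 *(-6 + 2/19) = 12656/19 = 666.11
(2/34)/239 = 1/4063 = 0.00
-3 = -3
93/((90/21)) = 217/10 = 21.70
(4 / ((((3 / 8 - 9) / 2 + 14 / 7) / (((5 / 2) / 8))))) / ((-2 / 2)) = 20 / 37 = 0.54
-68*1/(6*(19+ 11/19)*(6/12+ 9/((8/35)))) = -1292/89001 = -0.01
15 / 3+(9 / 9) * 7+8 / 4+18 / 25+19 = 843 / 25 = 33.72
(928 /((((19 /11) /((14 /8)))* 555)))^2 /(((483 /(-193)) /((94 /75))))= -827074331776 /575444604375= -1.44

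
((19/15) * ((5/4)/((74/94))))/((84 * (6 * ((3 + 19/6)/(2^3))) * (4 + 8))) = 893/2069928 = 0.00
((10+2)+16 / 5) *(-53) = -4028 / 5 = -805.60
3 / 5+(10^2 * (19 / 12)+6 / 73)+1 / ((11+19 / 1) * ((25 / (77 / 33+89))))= 13069151 / 82125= 159.14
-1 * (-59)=59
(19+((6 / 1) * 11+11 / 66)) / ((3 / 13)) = 6643 / 18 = 369.06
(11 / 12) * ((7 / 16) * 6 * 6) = 231 / 16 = 14.44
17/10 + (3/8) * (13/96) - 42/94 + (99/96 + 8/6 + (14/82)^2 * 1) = 1121835301/303386880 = 3.70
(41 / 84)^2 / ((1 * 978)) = 0.00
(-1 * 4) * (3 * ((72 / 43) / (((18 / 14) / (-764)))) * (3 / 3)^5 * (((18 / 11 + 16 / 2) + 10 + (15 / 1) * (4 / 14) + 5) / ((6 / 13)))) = 353897024 / 473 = 748196.67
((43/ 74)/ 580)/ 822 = 0.00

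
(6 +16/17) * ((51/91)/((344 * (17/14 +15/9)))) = 0.00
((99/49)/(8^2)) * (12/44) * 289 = 7803/3136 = 2.49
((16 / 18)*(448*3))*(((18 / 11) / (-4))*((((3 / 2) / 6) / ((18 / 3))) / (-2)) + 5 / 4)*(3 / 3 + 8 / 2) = 248080 / 33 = 7517.58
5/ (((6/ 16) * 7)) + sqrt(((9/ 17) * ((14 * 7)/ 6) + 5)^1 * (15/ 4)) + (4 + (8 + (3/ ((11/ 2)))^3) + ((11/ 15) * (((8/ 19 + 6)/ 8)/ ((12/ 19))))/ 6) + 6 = sqrt(14790)/ 17 + 813939067/ 40249440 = 27.38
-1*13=-13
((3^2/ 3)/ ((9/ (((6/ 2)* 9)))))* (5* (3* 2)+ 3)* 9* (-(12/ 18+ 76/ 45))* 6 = -188892/ 5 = -37778.40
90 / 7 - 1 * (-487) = 3499 / 7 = 499.86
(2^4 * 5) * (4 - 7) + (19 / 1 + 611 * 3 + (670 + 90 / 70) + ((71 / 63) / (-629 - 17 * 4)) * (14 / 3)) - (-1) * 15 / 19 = 5716854572 / 2502927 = 2284.07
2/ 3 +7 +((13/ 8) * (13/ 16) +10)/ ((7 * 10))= 30061/ 3840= 7.83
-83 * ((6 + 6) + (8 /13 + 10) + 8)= -33034 /13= -2541.08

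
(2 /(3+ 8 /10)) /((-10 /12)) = -12 /19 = -0.63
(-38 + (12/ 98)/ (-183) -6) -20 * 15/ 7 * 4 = -643918/ 2989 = -215.43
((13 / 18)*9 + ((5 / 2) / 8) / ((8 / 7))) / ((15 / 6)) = 867 / 320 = 2.71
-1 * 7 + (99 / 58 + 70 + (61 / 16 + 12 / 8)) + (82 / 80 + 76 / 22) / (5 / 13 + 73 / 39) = 80852581 / 1122880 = 72.00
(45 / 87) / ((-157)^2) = 15 / 714821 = 0.00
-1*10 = -10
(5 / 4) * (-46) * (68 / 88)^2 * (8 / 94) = -33235 / 11374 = -2.92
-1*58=-58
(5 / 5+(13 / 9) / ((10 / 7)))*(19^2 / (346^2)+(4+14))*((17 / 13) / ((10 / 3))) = 6631701173 / 466892400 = 14.20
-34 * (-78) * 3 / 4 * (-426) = -847314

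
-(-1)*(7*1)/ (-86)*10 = -35/ 43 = -0.81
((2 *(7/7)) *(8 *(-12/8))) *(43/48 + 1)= -91/2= -45.50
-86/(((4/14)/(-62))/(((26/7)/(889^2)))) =69316/790321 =0.09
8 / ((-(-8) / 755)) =755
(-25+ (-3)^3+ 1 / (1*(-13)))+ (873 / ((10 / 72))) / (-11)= -623.50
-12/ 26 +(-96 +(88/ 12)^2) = -4994/ 117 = -42.68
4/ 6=2/ 3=0.67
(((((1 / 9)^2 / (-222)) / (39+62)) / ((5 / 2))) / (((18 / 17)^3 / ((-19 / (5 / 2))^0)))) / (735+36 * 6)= -4913 / 25182416815560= -0.00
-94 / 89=-1.06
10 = 10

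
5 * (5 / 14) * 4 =50 / 7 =7.14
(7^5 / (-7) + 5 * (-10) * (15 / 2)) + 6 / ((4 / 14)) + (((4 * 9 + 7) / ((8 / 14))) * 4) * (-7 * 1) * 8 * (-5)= 81525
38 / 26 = 19 / 13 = 1.46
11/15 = 0.73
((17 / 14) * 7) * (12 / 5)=102 / 5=20.40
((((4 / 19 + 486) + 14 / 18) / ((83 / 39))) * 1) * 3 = 1082575 / 1577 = 686.48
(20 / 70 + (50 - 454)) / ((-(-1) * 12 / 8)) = -1884 / 7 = -269.14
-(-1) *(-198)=-198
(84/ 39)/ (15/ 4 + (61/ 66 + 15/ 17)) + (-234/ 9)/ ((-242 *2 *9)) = 138955357/ 353047266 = 0.39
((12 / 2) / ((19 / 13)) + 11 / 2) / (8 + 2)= 73 / 76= 0.96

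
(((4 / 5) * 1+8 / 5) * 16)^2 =36864 / 25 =1474.56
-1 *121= -121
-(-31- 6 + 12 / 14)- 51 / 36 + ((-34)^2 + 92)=107749 / 84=1282.73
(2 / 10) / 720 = 1 / 3600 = 0.00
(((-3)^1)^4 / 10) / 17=81 / 170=0.48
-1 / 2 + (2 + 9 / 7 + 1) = 53 / 14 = 3.79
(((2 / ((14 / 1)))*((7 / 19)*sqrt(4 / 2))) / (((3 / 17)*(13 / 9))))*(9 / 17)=27*sqrt(2) / 247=0.15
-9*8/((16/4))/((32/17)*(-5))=153/80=1.91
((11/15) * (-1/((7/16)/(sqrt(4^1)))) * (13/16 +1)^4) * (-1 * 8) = 289.44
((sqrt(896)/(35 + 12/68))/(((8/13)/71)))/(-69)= -1207 * sqrt(14)/3174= -1.42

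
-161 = -161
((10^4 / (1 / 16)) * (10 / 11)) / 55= 320000 / 121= 2644.63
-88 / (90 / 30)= -88 / 3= -29.33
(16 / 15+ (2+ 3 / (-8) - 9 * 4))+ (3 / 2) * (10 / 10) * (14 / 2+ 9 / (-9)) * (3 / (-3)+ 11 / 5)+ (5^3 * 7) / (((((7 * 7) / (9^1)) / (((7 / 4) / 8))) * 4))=-26341 / 1920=-13.72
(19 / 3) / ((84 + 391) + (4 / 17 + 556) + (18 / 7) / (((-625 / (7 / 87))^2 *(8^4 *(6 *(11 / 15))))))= 956183360000000 / 155692109760000357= 0.01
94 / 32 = 47 / 16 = 2.94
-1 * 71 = -71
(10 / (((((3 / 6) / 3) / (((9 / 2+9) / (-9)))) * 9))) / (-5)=2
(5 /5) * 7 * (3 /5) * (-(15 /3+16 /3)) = -217 /5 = -43.40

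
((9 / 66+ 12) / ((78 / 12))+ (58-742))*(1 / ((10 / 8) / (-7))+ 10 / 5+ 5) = -136563 / 143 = -954.99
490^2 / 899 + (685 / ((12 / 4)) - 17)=1290266 / 2697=478.41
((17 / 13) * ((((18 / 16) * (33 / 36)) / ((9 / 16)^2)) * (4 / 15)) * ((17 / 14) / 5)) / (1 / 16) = 813824 / 184275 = 4.42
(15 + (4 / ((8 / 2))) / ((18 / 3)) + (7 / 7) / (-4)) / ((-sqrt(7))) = -179*sqrt(7) / 84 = -5.64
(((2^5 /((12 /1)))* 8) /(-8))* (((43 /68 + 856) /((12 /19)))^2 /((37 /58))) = -3947021217941 /513264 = -7690041.03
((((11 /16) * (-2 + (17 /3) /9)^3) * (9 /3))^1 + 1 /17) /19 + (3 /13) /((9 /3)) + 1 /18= -63376939 /440794224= -0.14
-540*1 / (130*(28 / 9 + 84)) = -243 / 5096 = -0.05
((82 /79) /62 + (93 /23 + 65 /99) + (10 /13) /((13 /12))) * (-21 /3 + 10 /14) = -20457186220 /599713569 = -34.11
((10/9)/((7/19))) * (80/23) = 10.49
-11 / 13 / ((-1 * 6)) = 11 / 78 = 0.14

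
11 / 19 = 0.58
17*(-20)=-340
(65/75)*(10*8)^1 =208/3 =69.33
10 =10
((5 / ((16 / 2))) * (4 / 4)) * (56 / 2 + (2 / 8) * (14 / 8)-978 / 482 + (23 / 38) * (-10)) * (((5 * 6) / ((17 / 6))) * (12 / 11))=1006660575 / 6850184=146.95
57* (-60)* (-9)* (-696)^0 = 30780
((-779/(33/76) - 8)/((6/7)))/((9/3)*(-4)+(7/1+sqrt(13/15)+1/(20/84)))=-1040690*sqrt(195)/1683 - 4162760/561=-16055.10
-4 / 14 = -2 / 7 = -0.29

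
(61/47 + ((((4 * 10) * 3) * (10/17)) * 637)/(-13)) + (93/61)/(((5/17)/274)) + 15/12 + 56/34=-1983014841/974780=-2034.32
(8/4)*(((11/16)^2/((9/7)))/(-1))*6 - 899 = -173455/192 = -903.41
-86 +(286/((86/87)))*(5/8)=32621/344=94.83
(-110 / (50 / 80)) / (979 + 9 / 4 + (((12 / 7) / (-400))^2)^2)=-42257600000000 / 235598125000081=-0.18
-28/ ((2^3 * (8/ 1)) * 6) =-7/ 96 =-0.07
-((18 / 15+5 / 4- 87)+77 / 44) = 414 / 5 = 82.80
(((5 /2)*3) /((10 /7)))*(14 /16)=147 /32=4.59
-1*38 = -38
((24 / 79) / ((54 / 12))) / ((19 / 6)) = 32 / 1501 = 0.02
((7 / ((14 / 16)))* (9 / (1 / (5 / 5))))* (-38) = -2736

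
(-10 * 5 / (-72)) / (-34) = -25 / 1224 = -0.02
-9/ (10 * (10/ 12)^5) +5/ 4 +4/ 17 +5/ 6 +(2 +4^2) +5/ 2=65596007/ 3187500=20.58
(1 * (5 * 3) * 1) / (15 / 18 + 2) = 90 / 17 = 5.29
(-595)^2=354025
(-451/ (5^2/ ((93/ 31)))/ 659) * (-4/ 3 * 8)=14432/ 16475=0.88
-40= -40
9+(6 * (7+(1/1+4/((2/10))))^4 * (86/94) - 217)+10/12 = 951429067/282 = 3373861.94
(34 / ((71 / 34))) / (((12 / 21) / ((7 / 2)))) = 14161 / 142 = 99.73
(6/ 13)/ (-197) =-6/ 2561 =-0.00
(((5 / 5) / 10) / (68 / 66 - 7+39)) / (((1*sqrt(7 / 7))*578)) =33 / 6300200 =0.00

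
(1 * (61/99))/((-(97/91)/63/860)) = -31318.67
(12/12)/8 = 1/8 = 0.12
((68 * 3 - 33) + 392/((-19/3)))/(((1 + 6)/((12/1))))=24876/133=187.04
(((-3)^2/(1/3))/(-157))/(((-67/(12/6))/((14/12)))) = 63/10519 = 0.01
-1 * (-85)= 85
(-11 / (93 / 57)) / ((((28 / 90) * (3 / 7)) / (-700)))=35395.16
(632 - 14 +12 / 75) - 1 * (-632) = 31254 / 25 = 1250.16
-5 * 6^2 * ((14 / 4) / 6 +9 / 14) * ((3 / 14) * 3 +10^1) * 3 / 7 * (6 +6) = -4143690 / 343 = -12080.73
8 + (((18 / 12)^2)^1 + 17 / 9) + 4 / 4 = 473 / 36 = 13.14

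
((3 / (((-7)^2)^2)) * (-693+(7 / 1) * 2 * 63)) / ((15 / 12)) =324 / 1715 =0.19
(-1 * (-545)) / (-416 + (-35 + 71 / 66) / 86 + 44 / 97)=-300061740 / 229005391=-1.31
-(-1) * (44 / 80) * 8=22 / 5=4.40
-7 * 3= -21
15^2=225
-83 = -83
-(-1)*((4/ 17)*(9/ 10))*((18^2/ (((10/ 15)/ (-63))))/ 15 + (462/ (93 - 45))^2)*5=-5611851/ 2720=-2063.18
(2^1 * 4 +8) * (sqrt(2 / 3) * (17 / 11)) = 272 * sqrt(6) / 33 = 20.19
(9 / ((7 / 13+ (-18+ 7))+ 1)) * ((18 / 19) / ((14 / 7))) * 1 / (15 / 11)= -1287 / 3895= -0.33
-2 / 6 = -1 / 3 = -0.33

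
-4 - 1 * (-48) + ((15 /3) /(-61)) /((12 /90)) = 5293 /122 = 43.39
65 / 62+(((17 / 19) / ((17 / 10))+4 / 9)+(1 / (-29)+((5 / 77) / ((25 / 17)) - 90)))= -10413265529 / 118371330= -87.97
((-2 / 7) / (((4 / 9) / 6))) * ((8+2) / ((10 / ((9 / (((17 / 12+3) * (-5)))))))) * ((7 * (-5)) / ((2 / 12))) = -330.11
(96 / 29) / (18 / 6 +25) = 24 / 203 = 0.12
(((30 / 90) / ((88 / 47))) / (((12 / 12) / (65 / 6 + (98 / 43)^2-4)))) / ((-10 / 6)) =-6271351 / 4881360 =-1.28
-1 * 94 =-94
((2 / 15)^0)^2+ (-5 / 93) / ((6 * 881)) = 491593 / 491598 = 1.00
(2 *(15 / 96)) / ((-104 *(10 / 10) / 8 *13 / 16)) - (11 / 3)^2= -13.47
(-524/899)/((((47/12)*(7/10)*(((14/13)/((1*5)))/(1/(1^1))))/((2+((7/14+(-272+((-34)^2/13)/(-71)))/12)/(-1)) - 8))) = -2427357950/146998187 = -16.51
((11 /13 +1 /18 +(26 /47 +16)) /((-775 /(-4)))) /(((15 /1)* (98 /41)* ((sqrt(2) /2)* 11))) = 7870729* sqrt(2) /34456046625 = 0.00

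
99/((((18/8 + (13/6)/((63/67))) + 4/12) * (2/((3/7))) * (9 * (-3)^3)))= -66/3695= -0.02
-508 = -508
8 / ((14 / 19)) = 76 / 7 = 10.86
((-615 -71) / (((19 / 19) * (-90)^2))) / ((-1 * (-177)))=-343 / 716850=-0.00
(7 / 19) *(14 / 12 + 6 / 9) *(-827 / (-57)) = 63679 / 6498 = 9.80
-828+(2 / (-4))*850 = -1253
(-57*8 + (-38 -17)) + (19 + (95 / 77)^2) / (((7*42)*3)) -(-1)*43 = -1223613614 / 2614689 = -467.98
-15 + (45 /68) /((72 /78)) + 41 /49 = -13.45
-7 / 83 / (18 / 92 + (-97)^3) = 322 / 3484584767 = 0.00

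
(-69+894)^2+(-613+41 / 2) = 680032.50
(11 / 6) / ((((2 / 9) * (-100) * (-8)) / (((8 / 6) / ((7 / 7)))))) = 11 / 800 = 0.01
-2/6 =-1/3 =-0.33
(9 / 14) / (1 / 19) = 171 / 14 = 12.21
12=12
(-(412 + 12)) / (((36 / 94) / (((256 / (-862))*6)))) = 1972.76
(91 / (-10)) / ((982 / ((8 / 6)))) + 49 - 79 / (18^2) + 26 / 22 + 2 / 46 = 10055847371 / 201241260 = 49.97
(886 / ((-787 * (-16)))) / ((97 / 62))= 13733 / 305356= 0.04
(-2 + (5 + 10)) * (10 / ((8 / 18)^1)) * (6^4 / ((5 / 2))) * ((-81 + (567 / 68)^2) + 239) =9970571637 / 289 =34500247.88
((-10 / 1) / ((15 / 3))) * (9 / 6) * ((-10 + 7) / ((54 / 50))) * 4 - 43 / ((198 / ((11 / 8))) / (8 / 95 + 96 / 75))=93839 / 2850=32.93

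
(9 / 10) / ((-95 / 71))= -639 / 950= -0.67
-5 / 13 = -0.38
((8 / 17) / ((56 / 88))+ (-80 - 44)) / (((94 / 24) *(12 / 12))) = -176016 / 5593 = -31.47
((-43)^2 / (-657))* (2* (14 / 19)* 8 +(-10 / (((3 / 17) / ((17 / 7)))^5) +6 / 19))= 708237080321105920 / 50981832783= 13891950.16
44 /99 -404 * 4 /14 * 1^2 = -7244 /63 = -114.98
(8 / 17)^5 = 32768 / 1419857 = 0.02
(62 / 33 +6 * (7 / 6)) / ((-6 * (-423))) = 293 / 83754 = 0.00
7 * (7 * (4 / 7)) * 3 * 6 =504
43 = 43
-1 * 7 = -7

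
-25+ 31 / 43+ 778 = 32410 / 43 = 753.72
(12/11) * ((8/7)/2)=48/77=0.62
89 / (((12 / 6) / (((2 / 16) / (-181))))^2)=89 / 8386816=0.00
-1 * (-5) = 5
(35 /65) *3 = 21 /13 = 1.62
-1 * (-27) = 27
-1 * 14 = -14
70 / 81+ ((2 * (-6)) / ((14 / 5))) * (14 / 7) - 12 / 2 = -7772 / 567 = -13.71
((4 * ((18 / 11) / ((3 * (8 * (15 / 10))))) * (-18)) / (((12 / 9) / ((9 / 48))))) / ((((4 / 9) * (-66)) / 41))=9963 / 15488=0.64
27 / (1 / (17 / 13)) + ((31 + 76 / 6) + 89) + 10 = 6941 / 39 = 177.97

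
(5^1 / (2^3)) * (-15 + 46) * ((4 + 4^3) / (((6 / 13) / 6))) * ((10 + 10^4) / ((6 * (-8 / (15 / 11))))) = -77930125 / 16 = -4870632.81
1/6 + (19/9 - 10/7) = 0.85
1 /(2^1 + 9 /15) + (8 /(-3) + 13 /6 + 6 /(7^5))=-50265 /436982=-0.12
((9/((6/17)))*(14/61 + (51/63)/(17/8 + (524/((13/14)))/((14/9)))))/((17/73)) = 411167171/16204223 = 25.37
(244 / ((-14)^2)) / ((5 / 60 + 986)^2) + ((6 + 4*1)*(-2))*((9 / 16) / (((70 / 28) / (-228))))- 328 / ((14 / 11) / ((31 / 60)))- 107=80875207978382 / 102914618415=785.85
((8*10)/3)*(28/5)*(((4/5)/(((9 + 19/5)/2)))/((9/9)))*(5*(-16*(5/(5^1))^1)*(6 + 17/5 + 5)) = -21504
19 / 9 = 2.11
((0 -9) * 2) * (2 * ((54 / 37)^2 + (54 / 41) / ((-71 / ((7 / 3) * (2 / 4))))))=-75.90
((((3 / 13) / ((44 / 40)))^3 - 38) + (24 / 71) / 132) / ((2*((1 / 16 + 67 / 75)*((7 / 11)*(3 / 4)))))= -901378492800 / 21648967769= -41.64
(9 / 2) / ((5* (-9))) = -1 / 10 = -0.10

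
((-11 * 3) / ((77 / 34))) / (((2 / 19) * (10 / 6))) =-2907 / 35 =-83.06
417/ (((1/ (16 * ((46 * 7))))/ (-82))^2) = 74424421650432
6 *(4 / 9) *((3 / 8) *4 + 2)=9.33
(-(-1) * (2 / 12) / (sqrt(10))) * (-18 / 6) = -sqrt(10) / 20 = -0.16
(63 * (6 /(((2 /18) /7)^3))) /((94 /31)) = 1465025373 /47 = 31170752.62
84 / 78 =14 / 13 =1.08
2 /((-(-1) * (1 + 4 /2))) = 2 /3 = 0.67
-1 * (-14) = 14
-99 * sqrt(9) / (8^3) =-297 / 512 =-0.58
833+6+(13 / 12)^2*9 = 849.56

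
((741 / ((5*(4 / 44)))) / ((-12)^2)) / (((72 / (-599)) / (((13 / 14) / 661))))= -21157279 / 159909120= -0.13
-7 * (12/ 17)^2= -3.49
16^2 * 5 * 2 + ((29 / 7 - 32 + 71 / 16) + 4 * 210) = 378177 / 112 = 3376.58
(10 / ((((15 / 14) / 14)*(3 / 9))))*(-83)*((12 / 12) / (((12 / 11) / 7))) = -626318 / 3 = -208772.67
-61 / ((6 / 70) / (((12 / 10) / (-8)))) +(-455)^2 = 828527 / 4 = 207131.75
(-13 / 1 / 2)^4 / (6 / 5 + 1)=142805 / 176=811.39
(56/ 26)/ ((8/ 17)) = 119/ 26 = 4.58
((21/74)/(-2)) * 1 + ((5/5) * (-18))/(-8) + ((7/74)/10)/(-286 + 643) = 79561/37740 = 2.11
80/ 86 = 40/ 43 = 0.93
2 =2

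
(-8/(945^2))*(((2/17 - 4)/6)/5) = 88/75907125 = 0.00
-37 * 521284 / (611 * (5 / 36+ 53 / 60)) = -433968930 / 14053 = -30880.87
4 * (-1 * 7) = -28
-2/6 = -0.33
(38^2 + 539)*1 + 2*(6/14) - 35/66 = 916297/462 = 1983.33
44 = 44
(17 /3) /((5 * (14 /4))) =0.32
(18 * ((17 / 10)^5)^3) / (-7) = -25761807463588342137 / 3500000000000000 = -7360.52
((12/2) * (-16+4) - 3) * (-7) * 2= 1050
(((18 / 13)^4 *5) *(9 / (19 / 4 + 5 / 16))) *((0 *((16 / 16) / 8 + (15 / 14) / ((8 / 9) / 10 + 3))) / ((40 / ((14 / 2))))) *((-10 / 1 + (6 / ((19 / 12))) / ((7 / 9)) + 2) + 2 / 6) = 0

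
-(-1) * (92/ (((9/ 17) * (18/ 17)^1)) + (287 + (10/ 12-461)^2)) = 68754253/ 324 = 212204.48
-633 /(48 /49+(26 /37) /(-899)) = -1031718471 /1595350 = -646.70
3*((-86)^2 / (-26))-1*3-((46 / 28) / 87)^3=-20116576697027 / 23490119016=-856.38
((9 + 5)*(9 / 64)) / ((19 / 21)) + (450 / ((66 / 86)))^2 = 25294480083 / 73568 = 343824.49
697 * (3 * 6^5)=16259616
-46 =-46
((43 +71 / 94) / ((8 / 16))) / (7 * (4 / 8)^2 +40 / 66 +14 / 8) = 271458 / 12737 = 21.31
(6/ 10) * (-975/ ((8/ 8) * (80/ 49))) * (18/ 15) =-17199/ 40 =-429.98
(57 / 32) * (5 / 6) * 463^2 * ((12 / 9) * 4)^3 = 1303363520 / 27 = 48272722.96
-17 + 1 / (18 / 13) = -293 / 18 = -16.28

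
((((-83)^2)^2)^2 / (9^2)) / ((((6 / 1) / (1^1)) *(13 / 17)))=38288967946363697 / 6318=6060298820253.83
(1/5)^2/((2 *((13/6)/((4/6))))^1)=2/325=0.01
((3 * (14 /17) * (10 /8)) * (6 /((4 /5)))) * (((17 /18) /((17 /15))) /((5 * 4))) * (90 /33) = 7875 /2992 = 2.63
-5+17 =12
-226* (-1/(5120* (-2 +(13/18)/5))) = -1017/42752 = -0.02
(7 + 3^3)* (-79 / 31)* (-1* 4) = 10744 / 31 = 346.58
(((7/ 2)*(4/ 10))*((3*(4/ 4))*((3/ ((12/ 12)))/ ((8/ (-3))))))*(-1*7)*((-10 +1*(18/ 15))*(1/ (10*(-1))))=14553/ 500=29.11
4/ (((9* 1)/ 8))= 32/ 9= 3.56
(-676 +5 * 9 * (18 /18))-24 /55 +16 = -33849 /55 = -615.44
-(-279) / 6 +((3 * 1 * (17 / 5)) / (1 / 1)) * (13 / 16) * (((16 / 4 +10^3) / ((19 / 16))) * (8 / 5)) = 10694607 / 950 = 11257.48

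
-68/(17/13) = -52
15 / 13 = 1.15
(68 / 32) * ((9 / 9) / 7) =17 / 56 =0.30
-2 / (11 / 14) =-28 / 11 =-2.55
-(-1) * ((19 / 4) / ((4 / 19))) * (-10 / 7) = -1805 / 56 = -32.23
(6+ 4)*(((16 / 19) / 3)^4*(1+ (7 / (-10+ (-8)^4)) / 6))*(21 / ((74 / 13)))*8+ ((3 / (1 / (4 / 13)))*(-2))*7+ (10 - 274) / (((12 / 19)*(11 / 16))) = -6421948498832312 / 10373202730683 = -619.09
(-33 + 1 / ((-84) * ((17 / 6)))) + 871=838.00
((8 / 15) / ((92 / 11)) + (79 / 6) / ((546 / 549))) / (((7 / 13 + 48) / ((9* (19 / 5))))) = 95222091 / 10159100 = 9.37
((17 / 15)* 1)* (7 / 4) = 119 / 60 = 1.98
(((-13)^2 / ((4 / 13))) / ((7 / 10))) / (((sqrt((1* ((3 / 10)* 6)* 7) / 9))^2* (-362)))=-54925 / 35476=-1.55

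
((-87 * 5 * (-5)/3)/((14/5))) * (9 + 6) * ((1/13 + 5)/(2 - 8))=-598125/182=-3286.40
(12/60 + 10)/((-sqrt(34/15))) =-3 * sqrt(510)/10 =-6.77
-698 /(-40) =349 /20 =17.45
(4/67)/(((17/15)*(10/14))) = 84/1139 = 0.07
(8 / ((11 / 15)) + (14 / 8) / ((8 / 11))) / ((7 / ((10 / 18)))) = 23435 / 22176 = 1.06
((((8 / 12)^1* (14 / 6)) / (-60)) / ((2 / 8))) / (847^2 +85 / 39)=-91 / 629528310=-0.00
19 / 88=0.22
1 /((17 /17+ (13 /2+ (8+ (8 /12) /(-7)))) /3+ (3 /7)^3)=6174 /32189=0.19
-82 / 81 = -1.01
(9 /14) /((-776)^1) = -9 /10864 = -0.00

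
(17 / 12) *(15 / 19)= 85 / 76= 1.12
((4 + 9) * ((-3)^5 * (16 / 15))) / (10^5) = -1053 / 31250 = -0.03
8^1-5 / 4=27 / 4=6.75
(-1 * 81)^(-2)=1 / 6561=0.00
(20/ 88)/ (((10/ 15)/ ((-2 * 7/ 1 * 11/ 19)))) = -105/ 38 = -2.76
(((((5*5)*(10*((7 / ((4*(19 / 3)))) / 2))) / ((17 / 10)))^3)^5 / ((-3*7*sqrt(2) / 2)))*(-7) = 19695564213969563692983866243224611025652848184108734130859375*sqrt(2) / 1423927147174702829089670602244742712754176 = 19561207246629273003.83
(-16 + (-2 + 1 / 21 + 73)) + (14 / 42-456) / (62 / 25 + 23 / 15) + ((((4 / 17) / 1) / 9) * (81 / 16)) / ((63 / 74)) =-1791005 / 30702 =-58.34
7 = 7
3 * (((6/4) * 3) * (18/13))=243/13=18.69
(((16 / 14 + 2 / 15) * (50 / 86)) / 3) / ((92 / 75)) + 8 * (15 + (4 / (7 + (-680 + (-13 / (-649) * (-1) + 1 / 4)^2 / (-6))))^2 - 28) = -354776800092945263887764481 / 3417950982671000283953298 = -103.80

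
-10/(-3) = 10/3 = 3.33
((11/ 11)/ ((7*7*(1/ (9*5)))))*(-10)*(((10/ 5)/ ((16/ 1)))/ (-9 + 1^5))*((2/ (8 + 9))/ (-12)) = -0.00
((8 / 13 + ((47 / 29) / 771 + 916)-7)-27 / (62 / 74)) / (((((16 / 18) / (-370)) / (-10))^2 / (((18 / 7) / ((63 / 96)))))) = 8766765725363370000 / 147174391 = 59567195527.67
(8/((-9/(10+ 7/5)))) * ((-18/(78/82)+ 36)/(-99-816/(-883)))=1.76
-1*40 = -40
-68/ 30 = -34/ 15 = -2.27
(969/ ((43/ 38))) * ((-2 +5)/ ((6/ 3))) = 55233/ 43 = 1284.49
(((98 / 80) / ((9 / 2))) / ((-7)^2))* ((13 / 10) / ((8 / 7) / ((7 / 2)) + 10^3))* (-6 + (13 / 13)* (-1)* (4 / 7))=-2093 / 44114400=-0.00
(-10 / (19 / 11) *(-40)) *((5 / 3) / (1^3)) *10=220000 / 57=3859.65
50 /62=25 /31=0.81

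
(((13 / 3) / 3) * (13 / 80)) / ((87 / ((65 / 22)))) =2197 / 275616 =0.01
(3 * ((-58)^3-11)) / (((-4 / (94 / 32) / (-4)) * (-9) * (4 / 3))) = 9170781 / 64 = 143293.45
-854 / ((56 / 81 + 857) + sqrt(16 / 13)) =-62474428926 / 62744365501 + 22412376*sqrt(13) / 62744365501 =-0.99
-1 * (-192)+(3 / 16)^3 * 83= 788673 / 4096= 192.55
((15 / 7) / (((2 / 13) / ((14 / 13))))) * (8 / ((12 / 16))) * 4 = 640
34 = 34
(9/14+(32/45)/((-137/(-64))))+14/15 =164713/86310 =1.91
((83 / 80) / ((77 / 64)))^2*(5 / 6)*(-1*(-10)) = 110224 / 17787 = 6.20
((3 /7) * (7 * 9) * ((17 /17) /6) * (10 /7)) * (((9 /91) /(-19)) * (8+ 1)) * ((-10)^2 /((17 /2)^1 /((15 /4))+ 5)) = -4.14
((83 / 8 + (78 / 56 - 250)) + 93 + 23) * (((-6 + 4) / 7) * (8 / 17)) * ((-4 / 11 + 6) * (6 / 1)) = 5092680 / 9163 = 555.79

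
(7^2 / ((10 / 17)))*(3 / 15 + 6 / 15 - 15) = -29988 / 25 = -1199.52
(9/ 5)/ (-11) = -0.16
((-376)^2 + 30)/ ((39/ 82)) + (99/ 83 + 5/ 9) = 2887244686/ 9711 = 297316.93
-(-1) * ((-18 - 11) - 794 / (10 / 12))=-4909 / 5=-981.80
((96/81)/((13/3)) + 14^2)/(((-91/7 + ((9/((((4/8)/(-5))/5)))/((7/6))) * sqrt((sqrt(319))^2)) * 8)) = -0.00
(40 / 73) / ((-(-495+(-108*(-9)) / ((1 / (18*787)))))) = -40 / 1005126561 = -0.00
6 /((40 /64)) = 9.60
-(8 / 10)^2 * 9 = -144 / 25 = -5.76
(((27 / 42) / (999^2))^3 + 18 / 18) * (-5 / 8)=-0.63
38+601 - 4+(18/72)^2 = 10161/16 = 635.06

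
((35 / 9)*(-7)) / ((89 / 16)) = -3920 / 801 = -4.89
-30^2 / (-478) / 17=450 / 4063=0.11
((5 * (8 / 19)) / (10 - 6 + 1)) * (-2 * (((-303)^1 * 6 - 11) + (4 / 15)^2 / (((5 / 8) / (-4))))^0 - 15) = -136 / 19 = -7.16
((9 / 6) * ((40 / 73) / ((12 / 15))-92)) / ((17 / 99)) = -989901 / 1241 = -797.66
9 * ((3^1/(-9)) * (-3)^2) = -27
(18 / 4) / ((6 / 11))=33 / 4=8.25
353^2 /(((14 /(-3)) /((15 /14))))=-5607405 /196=-28609.21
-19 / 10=-1.90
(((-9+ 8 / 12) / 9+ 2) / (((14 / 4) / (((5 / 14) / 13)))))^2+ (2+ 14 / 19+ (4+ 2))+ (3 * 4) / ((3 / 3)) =116547806269 / 5620306419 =20.74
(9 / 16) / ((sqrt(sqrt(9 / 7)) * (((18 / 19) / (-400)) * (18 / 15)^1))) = -2375 * sqrt(3) * 7^(1 / 4) / 36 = -185.86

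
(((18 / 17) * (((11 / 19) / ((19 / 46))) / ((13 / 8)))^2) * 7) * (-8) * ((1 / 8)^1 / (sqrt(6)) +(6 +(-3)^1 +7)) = -165173944320 / 374412233 - 344112384 * sqrt(6) / 374412233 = -443.41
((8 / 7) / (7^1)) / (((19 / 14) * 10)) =8 / 665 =0.01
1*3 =3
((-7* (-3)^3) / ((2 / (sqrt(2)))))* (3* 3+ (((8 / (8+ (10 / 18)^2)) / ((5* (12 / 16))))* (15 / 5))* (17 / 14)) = 6318729* sqrt(2) / 6730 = 1327.79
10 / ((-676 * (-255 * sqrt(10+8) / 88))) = 22 * sqrt(2) / 25857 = 0.00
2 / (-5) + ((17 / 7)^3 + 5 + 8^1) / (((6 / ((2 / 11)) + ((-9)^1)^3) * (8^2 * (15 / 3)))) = -2547213 / 6366080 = -0.40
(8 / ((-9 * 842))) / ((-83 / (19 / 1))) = 76 / 314487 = 0.00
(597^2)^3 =45273699796525929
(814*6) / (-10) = -2442 / 5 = -488.40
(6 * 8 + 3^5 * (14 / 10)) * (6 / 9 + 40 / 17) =99638 / 85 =1172.21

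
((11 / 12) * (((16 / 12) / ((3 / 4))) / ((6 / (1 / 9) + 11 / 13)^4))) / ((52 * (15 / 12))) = 96668 / 34889270421735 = 0.00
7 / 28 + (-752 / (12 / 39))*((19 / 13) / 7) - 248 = -21225 / 28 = -758.04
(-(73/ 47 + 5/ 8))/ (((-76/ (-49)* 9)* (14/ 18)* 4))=-5733/ 114304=-0.05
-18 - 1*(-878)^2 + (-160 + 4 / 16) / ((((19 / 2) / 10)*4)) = -58591747 / 76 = -770944.04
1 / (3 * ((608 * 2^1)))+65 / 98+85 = 15312529 / 178752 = 85.66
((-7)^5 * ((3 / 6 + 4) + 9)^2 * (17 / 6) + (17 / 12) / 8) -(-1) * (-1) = -833156683 / 96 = -8678715.45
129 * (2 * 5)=1290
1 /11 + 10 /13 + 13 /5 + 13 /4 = 19191 /2860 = 6.71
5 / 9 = 0.56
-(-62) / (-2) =-31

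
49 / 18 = 2.72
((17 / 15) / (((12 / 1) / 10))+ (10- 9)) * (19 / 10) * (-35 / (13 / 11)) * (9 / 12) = -82.06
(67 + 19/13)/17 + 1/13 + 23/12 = 15967/2652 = 6.02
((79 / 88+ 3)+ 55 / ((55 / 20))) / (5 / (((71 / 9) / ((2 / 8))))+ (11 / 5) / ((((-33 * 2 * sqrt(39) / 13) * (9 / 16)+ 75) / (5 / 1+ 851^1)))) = 125318434140806625 / 132549645232718494 - 215613610058880 * sqrt(39) / 6024983874214477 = 0.72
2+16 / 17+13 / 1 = 271 / 17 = 15.94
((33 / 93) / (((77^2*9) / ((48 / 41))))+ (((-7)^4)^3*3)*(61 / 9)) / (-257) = -578416443671614025 / 528188199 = -1095095355.72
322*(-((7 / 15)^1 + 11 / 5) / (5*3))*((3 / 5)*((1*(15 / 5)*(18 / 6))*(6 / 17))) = -46368 / 425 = -109.10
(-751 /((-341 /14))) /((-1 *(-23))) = 10514 /7843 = 1.34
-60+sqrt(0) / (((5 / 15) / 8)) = -60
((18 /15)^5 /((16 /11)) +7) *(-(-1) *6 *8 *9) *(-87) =-1023074064 /3125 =-327383.70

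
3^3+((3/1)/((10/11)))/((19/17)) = 5691/190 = 29.95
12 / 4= 3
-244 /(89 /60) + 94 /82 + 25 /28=-16598371 /102172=-162.46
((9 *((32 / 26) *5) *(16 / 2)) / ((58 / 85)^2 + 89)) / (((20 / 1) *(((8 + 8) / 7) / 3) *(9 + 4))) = 303450 / 12137749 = 0.03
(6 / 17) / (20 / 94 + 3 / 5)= 0.43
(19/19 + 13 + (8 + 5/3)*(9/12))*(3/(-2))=-255/8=-31.88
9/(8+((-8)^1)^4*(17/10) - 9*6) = 45/34586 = 0.00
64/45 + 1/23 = 1517/1035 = 1.47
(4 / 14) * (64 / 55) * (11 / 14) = 0.26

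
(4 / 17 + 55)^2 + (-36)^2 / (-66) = 9636507 / 3179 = 3031.30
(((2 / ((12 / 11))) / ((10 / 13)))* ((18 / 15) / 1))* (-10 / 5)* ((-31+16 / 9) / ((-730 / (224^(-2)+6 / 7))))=-1617525481 / 8241408000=-0.20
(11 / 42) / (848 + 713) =11 / 65562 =0.00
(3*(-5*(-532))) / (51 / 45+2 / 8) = 478800 / 83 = 5768.67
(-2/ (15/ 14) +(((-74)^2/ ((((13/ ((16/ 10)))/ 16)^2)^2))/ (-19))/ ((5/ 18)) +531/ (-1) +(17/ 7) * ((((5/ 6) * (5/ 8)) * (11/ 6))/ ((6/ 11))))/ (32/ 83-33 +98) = -27464123671308009619/ 111321392855400000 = -246.71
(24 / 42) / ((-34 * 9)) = -2 / 1071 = -0.00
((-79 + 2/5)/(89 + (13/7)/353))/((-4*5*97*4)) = 971103/8533361600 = 0.00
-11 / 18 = -0.61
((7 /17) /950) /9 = 7 /145350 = 0.00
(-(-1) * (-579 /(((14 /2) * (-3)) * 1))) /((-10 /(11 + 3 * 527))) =-4389.37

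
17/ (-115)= -17/ 115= -0.15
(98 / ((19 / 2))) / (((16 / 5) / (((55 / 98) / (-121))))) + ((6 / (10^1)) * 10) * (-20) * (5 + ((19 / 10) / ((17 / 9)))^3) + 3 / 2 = -147994123901 / 205363400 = -720.65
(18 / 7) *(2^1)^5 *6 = 3456 / 7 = 493.71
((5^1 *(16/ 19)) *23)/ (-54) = -920/ 513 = -1.79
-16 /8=-2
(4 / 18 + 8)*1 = 74 / 9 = 8.22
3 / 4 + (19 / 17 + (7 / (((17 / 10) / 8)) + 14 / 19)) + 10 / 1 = 58845 / 1292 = 45.55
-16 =-16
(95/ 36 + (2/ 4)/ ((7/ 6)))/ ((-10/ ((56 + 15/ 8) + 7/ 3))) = -223397/ 12096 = -18.47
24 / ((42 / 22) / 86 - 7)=-22704 / 6601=-3.44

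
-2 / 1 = -2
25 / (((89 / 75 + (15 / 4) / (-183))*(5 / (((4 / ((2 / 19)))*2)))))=6954000 / 21341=325.85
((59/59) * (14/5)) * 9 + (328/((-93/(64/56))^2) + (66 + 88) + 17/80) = 6084495113/33904080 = 179.46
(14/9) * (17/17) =14/9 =1.56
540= 540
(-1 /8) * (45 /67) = -45 /536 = -0.08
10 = 10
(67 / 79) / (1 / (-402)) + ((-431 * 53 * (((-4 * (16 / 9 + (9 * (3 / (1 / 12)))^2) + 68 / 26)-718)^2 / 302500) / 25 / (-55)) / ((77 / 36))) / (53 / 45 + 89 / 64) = 447467443015747446142 / 253033605549725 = 1768411.12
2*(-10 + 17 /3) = -26 /3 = -8.67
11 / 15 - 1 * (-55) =836 / 15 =55.73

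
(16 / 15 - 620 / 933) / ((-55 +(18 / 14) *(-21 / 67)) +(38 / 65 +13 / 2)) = -3267992 / 392655849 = -0.01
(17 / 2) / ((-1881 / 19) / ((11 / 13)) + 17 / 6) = -51 / 685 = -0.07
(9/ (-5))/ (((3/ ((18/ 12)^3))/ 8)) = -81/ 5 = -16.20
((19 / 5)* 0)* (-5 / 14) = 0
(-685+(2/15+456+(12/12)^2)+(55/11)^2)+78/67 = -202711/1005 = -201.70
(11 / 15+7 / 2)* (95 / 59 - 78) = -572389 / 1770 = -323.38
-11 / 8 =-1.38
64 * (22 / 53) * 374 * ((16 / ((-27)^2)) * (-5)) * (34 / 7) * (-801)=127477391360 / 30051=4242034.92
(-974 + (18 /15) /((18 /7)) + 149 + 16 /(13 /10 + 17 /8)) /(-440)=210602 /113025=1.86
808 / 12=202 / 3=67.33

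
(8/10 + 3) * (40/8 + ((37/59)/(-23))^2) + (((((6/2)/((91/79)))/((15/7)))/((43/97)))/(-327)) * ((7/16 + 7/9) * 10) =2290366459011811/121177435340520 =18.90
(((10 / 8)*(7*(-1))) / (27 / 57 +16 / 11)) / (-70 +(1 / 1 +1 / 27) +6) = 39501 / 548080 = 0.07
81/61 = 1.33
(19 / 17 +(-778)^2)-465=10281942 / 17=604820.12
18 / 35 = 0.51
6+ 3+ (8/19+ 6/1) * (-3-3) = -561/19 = -29.53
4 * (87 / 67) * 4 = 1392 / 67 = 20.78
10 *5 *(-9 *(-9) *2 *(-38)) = -307800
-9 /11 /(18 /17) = -17 /22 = -0.77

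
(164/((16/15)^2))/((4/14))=64575/128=504.49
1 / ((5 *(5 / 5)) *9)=1 / 45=0.02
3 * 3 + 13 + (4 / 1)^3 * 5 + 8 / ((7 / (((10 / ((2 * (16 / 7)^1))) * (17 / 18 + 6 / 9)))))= 12457 / 36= 346.03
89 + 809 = 898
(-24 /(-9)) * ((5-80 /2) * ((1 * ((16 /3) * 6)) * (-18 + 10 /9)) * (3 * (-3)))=-1361920 /3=-453973.33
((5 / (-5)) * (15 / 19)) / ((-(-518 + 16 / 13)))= -195 / 127642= -0.00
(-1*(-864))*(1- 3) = -1728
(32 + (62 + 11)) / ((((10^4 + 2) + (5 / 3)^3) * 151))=405 / 5828147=0.00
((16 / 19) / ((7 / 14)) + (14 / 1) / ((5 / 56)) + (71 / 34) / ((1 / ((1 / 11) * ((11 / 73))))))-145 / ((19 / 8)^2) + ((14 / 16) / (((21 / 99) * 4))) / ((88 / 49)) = 76485978719 / 573441280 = 133.38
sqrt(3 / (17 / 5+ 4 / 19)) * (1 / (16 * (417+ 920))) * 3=3 * sqrt(1995) / 1048208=0.00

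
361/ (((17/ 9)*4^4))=3249/ 4352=0.75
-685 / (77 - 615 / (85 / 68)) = 137 / 83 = 1.65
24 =24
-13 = -13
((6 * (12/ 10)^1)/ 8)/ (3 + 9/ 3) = 3/ 20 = 0.15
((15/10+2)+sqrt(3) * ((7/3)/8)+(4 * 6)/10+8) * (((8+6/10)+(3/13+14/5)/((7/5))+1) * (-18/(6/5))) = -2232201/910 - 5353 * sqrt(3)/104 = -2542.12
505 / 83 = 6.08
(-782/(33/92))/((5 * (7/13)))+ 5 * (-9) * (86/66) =-1002997/1155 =-868.40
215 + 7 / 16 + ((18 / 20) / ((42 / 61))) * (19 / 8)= 244767 / 1120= 218.54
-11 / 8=-1.38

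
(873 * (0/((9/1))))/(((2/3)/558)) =0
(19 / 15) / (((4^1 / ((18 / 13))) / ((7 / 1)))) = 399 / 130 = 3.07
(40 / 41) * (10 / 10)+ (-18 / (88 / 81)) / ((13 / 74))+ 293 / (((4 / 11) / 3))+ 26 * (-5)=51451681 / 23452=2193.91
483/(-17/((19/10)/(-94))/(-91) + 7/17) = -4732273/86519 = -54.70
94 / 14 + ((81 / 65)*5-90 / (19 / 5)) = -18568 / 1729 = -10.74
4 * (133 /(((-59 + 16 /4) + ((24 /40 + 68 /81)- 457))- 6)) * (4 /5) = -172368 /209207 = -0.82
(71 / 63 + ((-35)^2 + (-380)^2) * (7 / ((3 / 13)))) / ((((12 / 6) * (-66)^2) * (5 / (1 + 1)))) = 139144723 / 686070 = 202.81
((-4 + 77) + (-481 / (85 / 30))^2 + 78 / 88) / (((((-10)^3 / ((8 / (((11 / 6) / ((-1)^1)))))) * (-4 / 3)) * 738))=-367415363 / 2867458000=-0.13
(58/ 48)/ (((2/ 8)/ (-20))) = -290/ 3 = -96.67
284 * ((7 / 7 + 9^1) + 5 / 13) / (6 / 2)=12780 / 13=983.08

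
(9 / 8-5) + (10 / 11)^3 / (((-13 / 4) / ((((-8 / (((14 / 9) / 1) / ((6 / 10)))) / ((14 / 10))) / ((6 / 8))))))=-21675257 / 6782776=-3.20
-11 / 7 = -1.57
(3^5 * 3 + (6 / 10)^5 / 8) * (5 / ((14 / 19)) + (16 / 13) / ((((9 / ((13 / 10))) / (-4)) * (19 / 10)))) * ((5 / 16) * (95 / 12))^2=65617849893 / 2293760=28607.11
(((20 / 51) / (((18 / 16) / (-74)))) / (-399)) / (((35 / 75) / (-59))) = -8.17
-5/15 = -1/3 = -0.33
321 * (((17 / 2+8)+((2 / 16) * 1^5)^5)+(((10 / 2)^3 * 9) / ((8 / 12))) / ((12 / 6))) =9048564033 / 32768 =276140.26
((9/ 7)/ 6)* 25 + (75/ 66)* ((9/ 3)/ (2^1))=2175/ 308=7.06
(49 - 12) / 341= 37 / 341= 0.11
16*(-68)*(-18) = 19584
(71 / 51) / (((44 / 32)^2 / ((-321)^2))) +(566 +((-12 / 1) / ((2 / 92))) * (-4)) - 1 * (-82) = 161947560 / 2057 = 78729.98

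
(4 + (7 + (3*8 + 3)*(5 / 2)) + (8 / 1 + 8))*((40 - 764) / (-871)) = 68418 / 871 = 78.55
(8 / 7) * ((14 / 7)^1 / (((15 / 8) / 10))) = 256 / 21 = 12.19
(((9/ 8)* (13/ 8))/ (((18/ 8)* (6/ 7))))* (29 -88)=-5369/ 96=-55.93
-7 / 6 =-1.17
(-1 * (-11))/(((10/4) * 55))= 2/25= 0.08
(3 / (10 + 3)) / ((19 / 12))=36 / 247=0.15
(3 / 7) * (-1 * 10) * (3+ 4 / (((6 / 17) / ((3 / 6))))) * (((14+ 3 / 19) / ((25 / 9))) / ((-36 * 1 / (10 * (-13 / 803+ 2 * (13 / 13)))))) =11141442 / 106799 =104.32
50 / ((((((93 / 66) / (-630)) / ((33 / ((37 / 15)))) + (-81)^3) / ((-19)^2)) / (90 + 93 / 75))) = -11298763337400 / 3646057269847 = -3.10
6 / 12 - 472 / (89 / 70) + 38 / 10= -326573 / 890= -366.94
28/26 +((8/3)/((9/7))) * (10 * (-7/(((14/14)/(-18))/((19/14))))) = 138362/39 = 3547.74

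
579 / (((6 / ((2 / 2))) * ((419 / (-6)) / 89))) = -51531 / 419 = -122.99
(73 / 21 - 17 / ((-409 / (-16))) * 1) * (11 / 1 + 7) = 144870 / 2863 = 50.60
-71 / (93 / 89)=-6319 / 93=-67.95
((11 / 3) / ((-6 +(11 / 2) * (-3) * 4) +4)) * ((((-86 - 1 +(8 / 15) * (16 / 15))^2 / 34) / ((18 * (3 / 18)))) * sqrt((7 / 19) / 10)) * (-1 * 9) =4160043899 * sqrt(1330) / 22238550000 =6.82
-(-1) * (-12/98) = -6/49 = -0.12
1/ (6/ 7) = 7/ 6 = 1.17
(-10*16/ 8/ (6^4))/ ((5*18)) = -1/ 5832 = -0.00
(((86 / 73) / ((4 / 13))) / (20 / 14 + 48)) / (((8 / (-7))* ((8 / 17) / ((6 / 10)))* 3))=-465647 / 16165120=-0.03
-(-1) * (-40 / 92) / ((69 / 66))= -220 / 529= -0.42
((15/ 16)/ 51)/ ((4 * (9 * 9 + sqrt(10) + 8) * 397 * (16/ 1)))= 445/ 54672731136-5 * sqrt(10)/ 54672731136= 0.00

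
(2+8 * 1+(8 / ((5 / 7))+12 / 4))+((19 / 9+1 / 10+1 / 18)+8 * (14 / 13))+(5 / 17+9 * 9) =385787 / 3315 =116.38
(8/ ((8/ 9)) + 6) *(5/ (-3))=-25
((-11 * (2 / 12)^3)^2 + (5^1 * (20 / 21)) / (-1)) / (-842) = 1554353 / 274990464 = 0.01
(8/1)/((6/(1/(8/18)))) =3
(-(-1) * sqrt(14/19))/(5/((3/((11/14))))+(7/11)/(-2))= 0.87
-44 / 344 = -11 / 86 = -0.13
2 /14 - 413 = -2890 /7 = -412.86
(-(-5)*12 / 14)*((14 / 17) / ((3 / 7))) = 140 / 17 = 8.24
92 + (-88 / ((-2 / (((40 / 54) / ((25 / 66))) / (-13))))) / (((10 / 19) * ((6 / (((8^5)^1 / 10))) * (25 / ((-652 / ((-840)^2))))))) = 92.25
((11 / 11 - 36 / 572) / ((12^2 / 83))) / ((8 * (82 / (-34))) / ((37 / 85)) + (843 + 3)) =205757 / 305399952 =0.00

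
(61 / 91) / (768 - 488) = 61 / 25480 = 0.00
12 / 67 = 0.18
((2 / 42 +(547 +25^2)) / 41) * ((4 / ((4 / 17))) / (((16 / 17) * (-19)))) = -7113157 / 261744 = -27.18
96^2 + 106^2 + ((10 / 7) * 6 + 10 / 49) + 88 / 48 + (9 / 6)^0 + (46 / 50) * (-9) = 150346667 / 7350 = 20455.33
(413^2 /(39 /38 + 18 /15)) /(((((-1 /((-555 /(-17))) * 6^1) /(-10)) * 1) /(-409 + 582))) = 5186107802750 /7191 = 721194243.19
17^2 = 289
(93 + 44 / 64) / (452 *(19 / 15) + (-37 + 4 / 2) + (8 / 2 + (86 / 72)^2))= 0.17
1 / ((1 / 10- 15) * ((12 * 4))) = -5 / 3576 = -0.00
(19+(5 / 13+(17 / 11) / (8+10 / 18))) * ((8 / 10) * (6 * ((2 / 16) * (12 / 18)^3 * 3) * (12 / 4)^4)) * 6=279201168 / 55055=5071.31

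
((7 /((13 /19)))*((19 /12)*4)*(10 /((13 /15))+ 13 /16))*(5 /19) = 1708385 /8112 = 210.60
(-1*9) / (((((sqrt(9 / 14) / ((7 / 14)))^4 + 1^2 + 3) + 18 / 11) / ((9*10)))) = -218295 / 3301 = -66.13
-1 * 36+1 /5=-179 /5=-35.80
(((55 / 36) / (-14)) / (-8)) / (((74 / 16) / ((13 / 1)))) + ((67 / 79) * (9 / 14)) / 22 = 1022933 / 16205112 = 0.06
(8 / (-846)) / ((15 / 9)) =-4 / 705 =-0.01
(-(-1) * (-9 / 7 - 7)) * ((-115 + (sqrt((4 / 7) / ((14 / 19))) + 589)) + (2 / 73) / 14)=-14048470 / 3577 - 58 * sqrt(38) / 49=-3934.74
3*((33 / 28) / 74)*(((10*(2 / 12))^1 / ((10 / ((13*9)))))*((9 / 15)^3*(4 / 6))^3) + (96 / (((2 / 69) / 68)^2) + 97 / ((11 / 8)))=5880033366624711359 / 11128906250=528356806.55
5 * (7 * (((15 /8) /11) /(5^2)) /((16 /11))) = 21 /128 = 0.16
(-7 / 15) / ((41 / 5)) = -7 / 123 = -0.06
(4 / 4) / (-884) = -1 / 884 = -0.00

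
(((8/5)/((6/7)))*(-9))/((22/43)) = -1806/55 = -32.84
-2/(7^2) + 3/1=145/49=2.96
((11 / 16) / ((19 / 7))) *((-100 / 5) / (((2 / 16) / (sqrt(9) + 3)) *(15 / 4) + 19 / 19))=-6160 / 1311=-4.70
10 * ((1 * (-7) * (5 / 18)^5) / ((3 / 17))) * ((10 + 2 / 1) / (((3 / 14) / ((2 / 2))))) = -36.74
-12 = -12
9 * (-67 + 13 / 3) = -564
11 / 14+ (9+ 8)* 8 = 1915 / 14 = 136.79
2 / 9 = 0.22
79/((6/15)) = 197.50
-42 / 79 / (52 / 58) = -609 / 1027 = -0.59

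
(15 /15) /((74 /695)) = 695 /74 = 9.39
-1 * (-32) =32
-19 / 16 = -1.19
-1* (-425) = 425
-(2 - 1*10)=8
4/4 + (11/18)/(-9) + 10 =10.93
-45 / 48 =-15 / 16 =-0.94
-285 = -285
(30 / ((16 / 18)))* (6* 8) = 1620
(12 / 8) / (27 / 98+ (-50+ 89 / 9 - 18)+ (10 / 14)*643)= 1323 / 354079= 0.00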